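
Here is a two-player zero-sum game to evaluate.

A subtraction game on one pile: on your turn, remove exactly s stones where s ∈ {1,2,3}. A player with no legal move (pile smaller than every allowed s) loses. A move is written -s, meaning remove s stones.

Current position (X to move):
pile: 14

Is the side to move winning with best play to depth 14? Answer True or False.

p1 X@[14]: -1[13]-1 -2[12]+1* -3[11]-1
p2 O@[12]: -1[11]-1* -2[10]-1 -3[9]-1
p3 X@[11]: -1[10]-1 -2[9]-1 -3[8]+1*
p4 O@[8]: -1[7]-1* -2[6]-1 -3[5]-1
p5 X@[7]: -1[6]-1 -2[5]-1 -3[4]+1*
p6 O@[4]: -1[3]-1* -2[2]-1 -3[1]-1
p7 X@[3]: -1[2]-1 -2[1]-1 -3[0]+1*
p8 O@[0] terminal -1; root [14] d14

X winning at [14]: True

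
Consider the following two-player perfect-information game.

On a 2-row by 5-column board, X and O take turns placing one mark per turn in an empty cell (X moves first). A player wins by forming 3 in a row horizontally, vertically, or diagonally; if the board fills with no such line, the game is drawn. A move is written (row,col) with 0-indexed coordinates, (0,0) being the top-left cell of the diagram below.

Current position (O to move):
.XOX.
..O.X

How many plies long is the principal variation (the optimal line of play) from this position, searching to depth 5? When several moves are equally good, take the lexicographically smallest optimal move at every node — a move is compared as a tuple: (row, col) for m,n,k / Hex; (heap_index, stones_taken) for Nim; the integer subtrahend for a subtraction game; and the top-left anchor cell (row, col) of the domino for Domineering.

PV length from [.XOX./..O.X]: 5 plies

[.XOX./..O.X] O move#1: (0,0):+0/OXOX./..O.X, (0,4):+0/.XOXO/..O.X, (1,0):+0/.XOX./O.O.X, (1,1):+1/.XOX./.OO.X*, (1,3):+0/.XOX./..OOX
[.XOX./.OO.X] X move#2: (0,0):-1/XXOX./.OO.X*, (0,4):-1/.XOXX/.OO.X, (1,0):-1/.XOX./XOO.X, (1,3):-1/.XOX./.OOXX
[XXOX./.OO.X] O move#3: (0,4):+1/XXOXO/.OO.X*, (1,0):+1/XXOX./OOO.X, (1,3):+1/XXOX./.OOOX
[XXOXO/.OO.X] X move#4: (1,0):-1/XXOXO/XOO.X*, (1,3):-1/XXOXO/.OOXX
[XXOXO/XOO.X] O move#5: (1,3):+1/XXOXO/XOOOX*
[XXOXO/XOOOX] end (terminal -1, X#6); searched .XOX./..O.X to 5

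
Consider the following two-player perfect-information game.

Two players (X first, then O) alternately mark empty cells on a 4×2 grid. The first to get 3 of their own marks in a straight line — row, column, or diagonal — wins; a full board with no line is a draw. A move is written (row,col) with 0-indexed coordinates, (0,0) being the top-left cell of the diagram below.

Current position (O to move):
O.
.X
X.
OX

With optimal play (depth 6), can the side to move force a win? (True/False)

O winning at [O./.X/X./OX]: False

ply 1, O at O./.X/X./OX | (0,1)=-1→OO/.X/X./OX; (1,0)=-1→O./OX/X./OX; (2,1)=+0→O./.X/XO/OX*
ply 2, X at O./.X/XO/OX | (0,1)=+0→OX/.X/XO/OX*; (1,0)=+0→O./XX/XO/OX
ply 3, O at OX/.X/XO/OX | (1,0)=+0→OX/OX/XO/OX*
ply 4: OX/OX/XO/OX is terminal +0 (X); from O./.X/X./OX depth 6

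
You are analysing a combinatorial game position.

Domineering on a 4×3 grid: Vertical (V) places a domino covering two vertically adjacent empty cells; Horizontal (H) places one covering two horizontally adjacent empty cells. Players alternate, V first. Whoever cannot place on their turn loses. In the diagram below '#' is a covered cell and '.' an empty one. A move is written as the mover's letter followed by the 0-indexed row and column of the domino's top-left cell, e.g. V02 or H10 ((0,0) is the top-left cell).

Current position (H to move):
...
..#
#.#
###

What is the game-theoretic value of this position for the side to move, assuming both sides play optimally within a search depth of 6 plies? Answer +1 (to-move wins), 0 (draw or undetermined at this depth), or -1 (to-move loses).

value(.../..#/#.#/###, H) = +1

ply 1, H at .../..#/#.#/### | H00=-1→##./..#/#.#/###; H01=-1→.##/..#/#.#/###; H10=+1→.../###/#.#/###*
ply 2: .../###/#.#/### is terminal -1 (V); from .../..#/#.#/### depth 6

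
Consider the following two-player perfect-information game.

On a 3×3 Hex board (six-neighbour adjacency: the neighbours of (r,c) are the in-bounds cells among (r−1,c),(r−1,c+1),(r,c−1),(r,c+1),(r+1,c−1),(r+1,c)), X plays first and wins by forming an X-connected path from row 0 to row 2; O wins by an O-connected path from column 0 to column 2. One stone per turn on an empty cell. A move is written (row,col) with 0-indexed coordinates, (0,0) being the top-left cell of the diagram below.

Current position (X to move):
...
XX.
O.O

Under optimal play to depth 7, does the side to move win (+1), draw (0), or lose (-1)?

p1 X@[.../XX./O.O]: (0,0)[X../XX./O.O]-1 (0,1)[.X./XX./O.O]-1 (0,2)[..X/XX./O.O]-1 (1,2)[.../XXX/O.O]-1 (2,1)[.../XX./OXO]+1*
p2 O@[.../XX./OXO]: (0,0)[O../XX./OXO]-1* (0,1)[.O./XX./OXO]-1 (0,2)[..O/XX./OXO]-1 (1,2)[.../XXO/OXO]-1
p3 X@[O../XX./OXO]: (0,1)[OX./XX./OXO]+1* (0,2)[O.X/XX./OXO]+1 (1,2)[O../XXX/OXO]+1
p4 O@[OX./XX./OXO] terminal -1; root [.../XX./O.O] d7

value(.../XX./O.O, X) = +1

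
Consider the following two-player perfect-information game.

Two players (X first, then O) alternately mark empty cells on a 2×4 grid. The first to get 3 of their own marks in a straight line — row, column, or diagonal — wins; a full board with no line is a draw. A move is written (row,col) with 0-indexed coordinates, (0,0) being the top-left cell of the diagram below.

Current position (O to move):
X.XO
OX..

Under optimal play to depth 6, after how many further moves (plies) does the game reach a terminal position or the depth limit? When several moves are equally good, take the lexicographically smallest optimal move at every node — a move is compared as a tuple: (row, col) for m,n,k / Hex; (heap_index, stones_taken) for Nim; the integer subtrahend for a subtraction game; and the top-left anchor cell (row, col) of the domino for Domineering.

[X.XO/OX..] O move#1: (0,1):+0/XOXO/OX..*, (1,2):-1/X.XO/OXO., (1,3):-1/X.XO/OX.O
[XOXO/OX..] X move#2: (1,2):+0/XOXO/OXX.*, (1,3):+0/XOXO/OX.X
[XOXO/OXX.] O move#3: (1,3):+0/XOXO/OXXO*
[XOXO/OXXO] end (terminal +0, X#4); searched X.XO/OX.. to 6

PV length from [X.XO/OX..]: 3 plies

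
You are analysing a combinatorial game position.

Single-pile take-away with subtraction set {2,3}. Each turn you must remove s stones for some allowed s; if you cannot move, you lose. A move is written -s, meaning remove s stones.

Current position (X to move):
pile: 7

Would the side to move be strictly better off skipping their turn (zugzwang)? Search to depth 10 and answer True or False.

[7] X move#1: -2:+1/5*, -3:-1/4
[5] O move#2: -2:-1/3*, -3:-1/2
[3] X move#3: -2:+1/1*, -3:+1/0
[1] end (terminal -1, O#4); searched 7 to 10
suppose X passes — search the same position with O to move:
pass> [7] O move#1: -2:+1/5*, -3:-1/4
pass> [5] X move#2: -2:-1/3*, -3:-1/2
pass> [3] O move#3: -2:+1/1*, -3:+1/0
pass> [1] end (terminal -1, X#4); searched 7 to 10
for X: play +1, pass -1

zugzwang(7, X) = False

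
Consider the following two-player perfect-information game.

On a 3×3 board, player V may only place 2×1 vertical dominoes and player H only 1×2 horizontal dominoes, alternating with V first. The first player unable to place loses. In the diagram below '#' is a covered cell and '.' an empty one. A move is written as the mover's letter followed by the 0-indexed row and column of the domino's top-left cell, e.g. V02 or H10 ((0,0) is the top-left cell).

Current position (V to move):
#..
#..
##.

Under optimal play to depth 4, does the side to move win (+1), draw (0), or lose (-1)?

[#../#../##.] V move#1: V01:+1/##./##./##.*, V02:+1/#.#/#.#/##., V12:-1/#../#.#/###
[##./##./##.] end (terminal -1, H#2); searched #../#../##. to 4

value(#../#../##., V) = +1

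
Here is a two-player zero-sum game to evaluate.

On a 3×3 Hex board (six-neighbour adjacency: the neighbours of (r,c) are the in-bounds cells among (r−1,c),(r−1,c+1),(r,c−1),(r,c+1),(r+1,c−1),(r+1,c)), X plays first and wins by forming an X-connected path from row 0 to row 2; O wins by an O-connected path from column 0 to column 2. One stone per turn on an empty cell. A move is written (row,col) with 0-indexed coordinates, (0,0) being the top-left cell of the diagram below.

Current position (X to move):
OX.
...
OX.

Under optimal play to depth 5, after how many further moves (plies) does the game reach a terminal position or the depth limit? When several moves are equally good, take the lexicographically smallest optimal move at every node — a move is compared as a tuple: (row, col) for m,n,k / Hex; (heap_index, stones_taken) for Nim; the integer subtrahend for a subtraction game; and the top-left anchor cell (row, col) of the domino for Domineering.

[OX./.../OX.] X move#1: (0,2):+1/OXX/.../OX.*, (1,0):-1/OX./X../OX., (1,1):+1/OX./.X./OX., (1,2):+1/OX./..X/OX., (2,2):-1/OX./.../OXX
[OXX/.../OX.] O move#2: (1,0):-1/OXX/O../OX.*, (1,1):-1/OXX/.O./OX., (1,2):-1/OXX/..O/OX., (2,2):-1/OXX/.../OXO
[OXX/O../OX.] X move#3: (1,1):+1/OXX/OX./OX.*, (1,2):+1/OXX/O.X/OX., (2,2):+1/OXX/O../OXX
[OXX/OX./OX.] end (terminal -1, O#4); searched OX./.../OX. to 5

PV length from [OX./.../OX.]: 3 plies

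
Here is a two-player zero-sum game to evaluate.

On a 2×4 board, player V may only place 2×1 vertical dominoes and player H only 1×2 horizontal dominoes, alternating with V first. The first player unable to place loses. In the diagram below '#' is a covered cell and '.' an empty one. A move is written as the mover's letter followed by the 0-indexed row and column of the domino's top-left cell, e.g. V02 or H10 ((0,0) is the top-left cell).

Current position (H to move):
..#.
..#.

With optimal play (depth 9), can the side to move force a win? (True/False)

H winning at [..#./..#.]: True

ply 1, H at ..#./..#. | H00=+1→###./..#.*; H10=+1→..#./###.
ply 2, V at ###./..#. | V03=-1→####/..##*
ply 3, H at ####/..## | H10=+1→####/####*
ply 4: ####/#### is terminal -1 (V); from ..#./..#. depth 9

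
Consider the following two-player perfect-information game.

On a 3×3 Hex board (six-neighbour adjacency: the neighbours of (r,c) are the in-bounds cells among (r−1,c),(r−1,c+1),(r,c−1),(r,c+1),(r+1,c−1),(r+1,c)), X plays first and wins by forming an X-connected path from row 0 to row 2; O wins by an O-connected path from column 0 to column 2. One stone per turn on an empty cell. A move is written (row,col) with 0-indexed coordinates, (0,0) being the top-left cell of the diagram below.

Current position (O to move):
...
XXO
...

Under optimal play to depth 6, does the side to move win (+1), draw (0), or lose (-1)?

value(.../XXO/..., O) = -1

p1 O@[.../XXO/...]: (0,0)[O../XXO/...]-1* (0,1)[.O./XXO/...]-1 (0,2)[..O/XXO/...]-1 (2,0)[.../XXO/O..]-1 (2,1)[.../XXO/.O.]-1 (2,2)[.../XXO/..O]-1
p2 X@[O../XXO/...]: (0,1)[OX./XXO/...]+1* (0,2)[O.X/XXO/...]+1 (2,0)[O../XXO/X..]+1 (2,1)[O../XXO/.X.]+1 (2,2)[O../XXO/..X]+1
p3 O@[OX./XXO/...]: (0,2)[OXO/XXO/...]-1* (2,0)[OX./XXO/O..]-1 (2,1)[OX./XXO/.O.]-1 (2,2)[OX./XXO/..O]-1
p4 X@[OXO/XXO/...]: (2,0)[OXO/XXO/X..]+1* (2,1)[OXO/XXO/.X.]+1 (2,2)[OXO/XXO/..X]+1
p5 O@[OXO/XXO/X..] terminal -1; root [.../XXO/...] d6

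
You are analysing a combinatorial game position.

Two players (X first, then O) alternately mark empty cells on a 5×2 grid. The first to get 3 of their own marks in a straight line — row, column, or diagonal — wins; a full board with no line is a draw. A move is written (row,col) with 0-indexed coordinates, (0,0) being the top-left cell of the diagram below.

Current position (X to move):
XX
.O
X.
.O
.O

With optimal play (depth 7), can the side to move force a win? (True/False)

X winning at [XX/.O/X./.O/.O]: True

p1 X@[XX/.O/X./.O/.O]: (1,0)[XX/XO/X./.O/.O]+1* (2,1)[XX/.O/XX/.O/.O]+0 (3,0)[XX/.O/X./XO/.O]-1 (4,0)[XX/.O/X./.O/XO]-1
p2 O@[XX/XO/X./.O/.O] terminal -1; root [XX/.O/X./.O/.O] d7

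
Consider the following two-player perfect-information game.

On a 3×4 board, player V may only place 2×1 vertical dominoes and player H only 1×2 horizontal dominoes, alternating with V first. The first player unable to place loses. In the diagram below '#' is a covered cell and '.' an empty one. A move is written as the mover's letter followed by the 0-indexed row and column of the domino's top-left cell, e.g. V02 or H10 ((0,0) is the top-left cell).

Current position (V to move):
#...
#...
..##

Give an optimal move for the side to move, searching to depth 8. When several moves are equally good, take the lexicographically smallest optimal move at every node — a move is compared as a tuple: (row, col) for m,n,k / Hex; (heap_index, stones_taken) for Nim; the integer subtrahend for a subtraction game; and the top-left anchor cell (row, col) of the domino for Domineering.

V's best at [#.../#.../..##]: V02

[#.../#.../..##] V move#1: V01:-1/##../##../..##, V02:+1/#.#./#.#./..##*, V03:-1/#..#/#..#/..##, V11:-1/#.../##../.###
[#.#./#.#./..##] H move#2: H20:-1/#.#./#.#./####*
[#.#./#.#./####] V move#3: V01:+1/###./###./####*, V03:+1/#.##/#.##/####
[###./###./####] end (terminal -1, H#4); searched #.../#.../..## to 8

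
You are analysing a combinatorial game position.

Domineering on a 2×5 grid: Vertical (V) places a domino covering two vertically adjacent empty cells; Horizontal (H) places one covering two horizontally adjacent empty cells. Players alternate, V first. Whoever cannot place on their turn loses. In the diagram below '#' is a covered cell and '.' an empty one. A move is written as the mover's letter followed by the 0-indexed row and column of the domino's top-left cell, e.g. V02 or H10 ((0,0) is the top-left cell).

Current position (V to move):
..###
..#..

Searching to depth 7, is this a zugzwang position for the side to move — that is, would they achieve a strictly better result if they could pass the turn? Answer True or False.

[..###/..#..] V move#1: V00:+1/#.###/#.#..*, V01:+1/.####/.##..
[#.###/#.#..] H move#2: H13:-1/#.###/#.###*
[#.###/#.###] V move#3: V01:+1/#####/#####*
[#####/#####] end (terminal -1, H#4); searched ..###/..#.. to 7
if V skipped the turn, H would face:
~ [..###/..#..] H move#1: H00:+1/#####/..#..*, H10:+1/..###/###.., H13:-1/..###/..###
~ [#####/..#..] end (terminal -1, V#2); searched ..###/..#.. to 7
compare (V): move=+1 vs pass=-1

zugzwang(..###/..#.., V) = False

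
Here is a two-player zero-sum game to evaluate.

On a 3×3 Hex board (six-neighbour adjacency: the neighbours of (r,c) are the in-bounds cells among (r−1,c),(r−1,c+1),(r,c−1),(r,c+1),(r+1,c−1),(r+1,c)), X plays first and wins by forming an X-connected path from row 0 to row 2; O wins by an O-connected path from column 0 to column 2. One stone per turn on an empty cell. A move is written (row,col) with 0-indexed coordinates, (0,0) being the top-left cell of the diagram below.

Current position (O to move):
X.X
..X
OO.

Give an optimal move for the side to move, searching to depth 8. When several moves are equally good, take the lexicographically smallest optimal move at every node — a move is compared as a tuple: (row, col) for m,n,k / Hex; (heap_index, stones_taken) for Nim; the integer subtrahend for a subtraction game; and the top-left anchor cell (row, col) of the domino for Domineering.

O's best at [X.X/..X/OO.]: (2,2)

p1 O@[X.X/..X/OO.]: (0,1)[XOX/..X/OO.]-1 (1,0)[X.X/O.X/OO.]-1 (1,1)[X.X/.OX/OO.]-1 (2,2)[X.X/..X/OOO]+1*
p2 X@[X.X/..X/OOO] terminal -1; root [X.X/..X/OO.] d8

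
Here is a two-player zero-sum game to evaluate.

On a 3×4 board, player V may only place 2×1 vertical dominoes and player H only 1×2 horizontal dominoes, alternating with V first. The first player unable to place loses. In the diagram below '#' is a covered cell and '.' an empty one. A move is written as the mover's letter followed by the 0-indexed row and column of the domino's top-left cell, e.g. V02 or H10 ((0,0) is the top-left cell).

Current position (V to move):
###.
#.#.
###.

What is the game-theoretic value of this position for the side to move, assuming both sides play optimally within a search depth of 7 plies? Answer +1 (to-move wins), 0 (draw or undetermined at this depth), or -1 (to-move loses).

ply 1, V at ###./#.#./###. | V03=+1→####/#.##/###.*; V13=+1→###./#.##/####
ply 2: ####/#.##/###. is terminal -1 (H); from ###./#.#./###. depth 7

value(###./#.#./###., V) = +1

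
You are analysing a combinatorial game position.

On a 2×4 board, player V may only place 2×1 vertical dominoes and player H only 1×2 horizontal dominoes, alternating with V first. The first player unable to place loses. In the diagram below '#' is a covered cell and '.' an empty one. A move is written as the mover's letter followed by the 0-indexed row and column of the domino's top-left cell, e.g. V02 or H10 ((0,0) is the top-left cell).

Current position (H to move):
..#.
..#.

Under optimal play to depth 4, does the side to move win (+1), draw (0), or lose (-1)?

ply 1, H at ..#./..#. | H00=+1→###./..#.*; H10=+1→..#./###.
ply 2, V at ###./..#. | V03=-1→####/..##*
ply 3, H at ####/..## | H10=+1→####/####*
ply 4: ####/#### is terminal -1 (V); from ..#./..#. depth 4

value(..#./..#., H) = +1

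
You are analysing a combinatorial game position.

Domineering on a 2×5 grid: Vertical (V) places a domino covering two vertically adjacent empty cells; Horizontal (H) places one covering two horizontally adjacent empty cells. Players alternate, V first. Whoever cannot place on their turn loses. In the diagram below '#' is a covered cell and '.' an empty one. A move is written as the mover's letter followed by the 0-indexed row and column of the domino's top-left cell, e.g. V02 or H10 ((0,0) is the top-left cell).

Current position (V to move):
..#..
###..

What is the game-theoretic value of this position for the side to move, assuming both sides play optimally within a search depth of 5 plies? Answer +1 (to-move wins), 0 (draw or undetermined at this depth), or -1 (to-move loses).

ply 1, V at ..#../###.. | V03=+1→..##./####.*; V04=+1→..#.#/###.#
ply 2, H at ..##./####. | H00=-1→####./####.*
ply 3, V at ####./####. | V04=+1→#####/#####*
ply 4: #####/##### is terminal -1 (H); from ..#../###.. depth 5

value(..#../###.., V) = +1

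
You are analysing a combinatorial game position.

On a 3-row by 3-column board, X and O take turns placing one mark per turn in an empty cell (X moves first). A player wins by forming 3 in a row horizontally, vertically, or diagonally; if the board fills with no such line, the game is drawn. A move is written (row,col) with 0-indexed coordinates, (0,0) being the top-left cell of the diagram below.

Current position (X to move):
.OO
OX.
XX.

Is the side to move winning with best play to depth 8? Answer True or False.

ply 1, X at .OO/OX./XX. | (0,0)=+0→XOO/OX./XX.; (1,2)=-1→.OO/OXX/XX.; (2,2)=+1→.OO/OX./XXX*
ply 2: .OO/OX./XXX is terminal -1 (O); from .OO/OX./XX. depth 8

X winning at [.OO/OX./XX.]: True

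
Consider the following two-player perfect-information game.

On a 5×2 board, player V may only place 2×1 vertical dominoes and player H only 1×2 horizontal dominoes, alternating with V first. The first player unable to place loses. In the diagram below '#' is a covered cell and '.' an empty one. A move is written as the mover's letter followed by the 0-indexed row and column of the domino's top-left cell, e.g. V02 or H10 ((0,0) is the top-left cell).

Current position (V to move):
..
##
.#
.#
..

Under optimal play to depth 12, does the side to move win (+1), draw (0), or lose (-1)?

value(../##/.#/.#/.., V) = -1

ply 1, V at ../##/.#/.#/.. | V20=-1→../##/##/##/..*; V30=-1→../##/.#/##/#.
ply 2, H at ../##/##/##/.. | H00=+1→##/##/##/##/..*; H40=+1→../##/##/##/##
ply 3: ##/##/##/##/.. is terminal -1 (V); from ../##/.#/.#/.. depth 12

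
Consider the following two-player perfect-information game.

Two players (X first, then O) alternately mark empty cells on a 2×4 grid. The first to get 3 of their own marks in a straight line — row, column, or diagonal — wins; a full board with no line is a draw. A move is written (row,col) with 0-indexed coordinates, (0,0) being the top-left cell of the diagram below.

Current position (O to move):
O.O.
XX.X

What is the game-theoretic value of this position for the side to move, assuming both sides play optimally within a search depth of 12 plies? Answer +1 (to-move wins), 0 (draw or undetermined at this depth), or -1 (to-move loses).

value(O.O./XX.X, O) = +1

ply 1, O at O.O./XX.X | (0,1)=+1→OOO./XX.X*; (0,3)=-1→O.OO/XX.X; (1,2)=+0→O.O./XXOX
ply 2: OOO./XX.X is terminal -1 (X); from O.O./XX.X depth 12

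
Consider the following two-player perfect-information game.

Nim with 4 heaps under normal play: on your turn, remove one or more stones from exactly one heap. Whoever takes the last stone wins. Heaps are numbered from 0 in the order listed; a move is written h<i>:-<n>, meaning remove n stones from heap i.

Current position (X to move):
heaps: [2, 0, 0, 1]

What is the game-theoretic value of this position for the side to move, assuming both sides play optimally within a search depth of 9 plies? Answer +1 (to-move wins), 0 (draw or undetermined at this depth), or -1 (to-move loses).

[(2,0,0,1)] X move#1: h0:-1:+1/(1,0,0,1)*, h0:-2:-1/(0,0,0,1), h3:-1:-1/(2,0,0,0)
[(1,0,0,1)] O move#2: h0:-1:-1/(0,0,0,1)*, h3:-1:-1/(1,0,0,0)
[(0,0,0,1)] X move#3: h3:-1:+1/(0,0,0,0)*
[(0,0,0,0)] end (terminal -1, O#4); searched (2,0,0,1) to 9

value((2,0,0,1), X) = +1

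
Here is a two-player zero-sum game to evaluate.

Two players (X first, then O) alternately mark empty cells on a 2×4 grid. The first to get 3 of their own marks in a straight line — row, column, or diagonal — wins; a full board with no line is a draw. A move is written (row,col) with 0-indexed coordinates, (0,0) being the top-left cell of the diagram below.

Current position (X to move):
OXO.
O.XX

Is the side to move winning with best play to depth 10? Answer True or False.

p1 X@[OXO./O.XX]: (0,3)[OXOX/O.XX]+0 (1,1)[OXO./OXXX]+1*
p2 O@[OXO./OXXX] terminal -1; root [OXO./O.XX] d10

X winning at [OXO./O.XX]: True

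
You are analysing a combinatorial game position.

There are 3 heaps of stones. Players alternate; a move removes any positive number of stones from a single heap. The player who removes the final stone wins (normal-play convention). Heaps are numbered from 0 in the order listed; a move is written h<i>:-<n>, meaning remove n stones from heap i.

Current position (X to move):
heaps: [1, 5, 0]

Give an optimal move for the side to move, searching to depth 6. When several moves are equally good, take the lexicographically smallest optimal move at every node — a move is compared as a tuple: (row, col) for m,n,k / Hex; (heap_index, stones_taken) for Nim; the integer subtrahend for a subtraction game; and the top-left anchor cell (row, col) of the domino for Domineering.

p1 X@[(1,5,0)]: h0:-1[(0,5,0)]-1 h1:-1[(1,4,0)]-1 h1:-2[(1,3,0)]-1 h1:-3[(1,2,0)]-1 h1:-4[(1,1,0)]+1* h1:-5[(1,0,0)]-1
p2 O@[(1,1,0)]: h0:-1[(0,1,0)]-1* h1:-1[(1,0,0)]-1
p3 X@[(0,1,0)]: h1:-1[(0,0,0)]+1*
p4 O@[(0,0,0)] terminal -1; root [(1,5,0)] d6

X's best at [(1,5,0)]: h1:-4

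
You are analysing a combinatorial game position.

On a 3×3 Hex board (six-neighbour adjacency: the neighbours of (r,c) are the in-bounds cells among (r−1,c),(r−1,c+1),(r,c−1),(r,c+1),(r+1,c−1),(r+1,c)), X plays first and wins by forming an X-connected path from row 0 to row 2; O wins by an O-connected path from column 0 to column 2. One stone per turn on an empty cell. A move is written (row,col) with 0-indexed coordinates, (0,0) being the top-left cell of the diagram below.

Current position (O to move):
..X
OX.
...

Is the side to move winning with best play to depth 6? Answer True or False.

O winning at [..X/OX./...]: False

[..X/OX./...] O move#1: (0,0):-1/O.X/OX./...*, (0,1):-1/.OX/OX./..., (1,2):-1/..X/OXO/..., (2,0):-1/..X/OX./O.., (2,1):-1/..X/OX./.O., (2,2):-1/..X/OX./..O
[O.X/OX./...] X move#2: (0,1):+1/OXX/OX./...*, (1,2):+1/O.X/OXX/..., (2,0):+1/O.X/OX./X.., (2,1):+1/O.X/OX./.X., (2,2):+1/O.X/OX./..X
[OXX/OX./...] O move#3: (1,2):-1/OXX/OXO/...*, (2,0):-1/OXX/OX./O.., (2,1):-1/OXX/OX./.O., (2,2):-1/OXX/OX./..O
[OXX/OXO/...] X move#4: (2,0):+1/OXX/OXO/X..*, (2,1):+1/OXX/OXO/.X., (2,2):+1/OXX/OXO/..X
[OXX/OXO/X..] end (terminal -1, O#5); searched ..X/OX./... to 6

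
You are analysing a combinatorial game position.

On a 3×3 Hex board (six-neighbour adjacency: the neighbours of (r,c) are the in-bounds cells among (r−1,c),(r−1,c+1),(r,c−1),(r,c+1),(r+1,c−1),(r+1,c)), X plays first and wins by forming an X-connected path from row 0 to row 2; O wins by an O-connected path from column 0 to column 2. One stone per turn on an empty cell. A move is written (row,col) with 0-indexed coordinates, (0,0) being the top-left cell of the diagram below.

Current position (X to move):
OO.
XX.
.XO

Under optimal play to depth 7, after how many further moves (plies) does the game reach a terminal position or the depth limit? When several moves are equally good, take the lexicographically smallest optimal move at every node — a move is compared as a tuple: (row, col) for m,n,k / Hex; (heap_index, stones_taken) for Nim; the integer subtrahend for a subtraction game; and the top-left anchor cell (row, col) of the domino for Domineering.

[OO./XX./.XO] X move#1: (0,2):+1/OOX/XX./.XO*, (1,2):-1/OO./XXX/.XO, (2,0):-1/OO./XX./XXO
[OOX/XX./.XO] end (terminal -1, O#2); searched OO./XX./.XO to 7

PV length from [OO./XX./.XO]: 1 ply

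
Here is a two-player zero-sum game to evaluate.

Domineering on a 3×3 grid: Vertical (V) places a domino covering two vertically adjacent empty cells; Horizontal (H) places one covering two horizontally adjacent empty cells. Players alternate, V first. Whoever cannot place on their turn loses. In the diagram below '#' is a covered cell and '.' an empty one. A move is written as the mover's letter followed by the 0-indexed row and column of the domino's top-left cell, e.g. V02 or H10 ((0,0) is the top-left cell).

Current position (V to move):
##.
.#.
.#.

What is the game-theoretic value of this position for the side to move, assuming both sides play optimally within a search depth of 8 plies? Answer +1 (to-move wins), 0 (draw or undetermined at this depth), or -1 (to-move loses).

value(##./.#./.#., V) = +1

p1 V@[##./.#./.#.]: V02[###/.##/.#.]+1* V10[##./##./##.]+1 V12[##./.##/.##]+1
p2 H@[###/.##/.#.] terminal -1; root [##./.#./.#.] d8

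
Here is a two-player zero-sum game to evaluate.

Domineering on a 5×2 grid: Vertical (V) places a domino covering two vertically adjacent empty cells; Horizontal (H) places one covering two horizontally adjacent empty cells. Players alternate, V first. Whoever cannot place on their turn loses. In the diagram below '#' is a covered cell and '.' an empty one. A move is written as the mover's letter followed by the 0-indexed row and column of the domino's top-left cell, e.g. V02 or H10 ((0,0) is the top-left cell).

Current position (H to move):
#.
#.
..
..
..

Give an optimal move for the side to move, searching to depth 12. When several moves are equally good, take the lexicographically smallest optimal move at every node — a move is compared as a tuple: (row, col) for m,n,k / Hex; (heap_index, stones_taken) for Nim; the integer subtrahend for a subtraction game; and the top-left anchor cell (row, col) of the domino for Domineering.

H's best at [#./#./../../..]: H30

ply 1, H at #./#./../../.. | H20=-1→#./#./##/../..; H30=+1→#./#./../##/..*; H40=-1→#./#./../../##
ply 2, V at #./#./../##/.. | V01=-1→##/##/../##/..*; V11=-1→#./##/.#/##/..
ply 3, H at ##/##/../##/.. | H20=+1→##/##/##/##/..*; H40=+1→##/##/../##/##
ply 4: ##/##/##/##/.. is terminal -1 (V); from #./#./../../.. depth 12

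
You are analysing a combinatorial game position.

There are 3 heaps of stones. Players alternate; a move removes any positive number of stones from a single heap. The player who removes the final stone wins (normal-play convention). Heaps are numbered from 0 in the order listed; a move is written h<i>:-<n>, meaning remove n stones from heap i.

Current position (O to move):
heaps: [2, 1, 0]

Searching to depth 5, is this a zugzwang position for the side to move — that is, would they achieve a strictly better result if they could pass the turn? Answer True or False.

[(2,1,0)] O move#1: h0:-1:+1/(1,1,0)*, h0:-2:-1/(0,1,0), h1:-1:-1/(2,0,0)
[(1,1,0)] X move#2: h0:-1:-1/(0,1,0)*, h1:-1:-1/(1,0,0)
[(0,1,0)] O move#3: h1:-1:+1/(0,0,0)*
[(0,0,0)] end (terminal -1, X#4); searched (2,1,0) to 5
if O skipped the turn, X would face:
~ [(2,1,0)] X move#1: h0:-1:+1/(1,1,0)*, h0:-2:-1/(0,1,0), h1:-1:-1/(2,0,0)
~ [(1,1,0)] O move#2: h0:-1:-1/(0,1,0)*, h1:-1:-1/(1,0,0)
~ [(0,1,0)] X move#3: h1:-1:+1/(0,0,0)*
~ [(0,0,0)] end (terminal -1, O#4); searched (2,1,0) to 5
compare (O): move=+1 vs pass=-1

zugzwang((2,1,0), O) = False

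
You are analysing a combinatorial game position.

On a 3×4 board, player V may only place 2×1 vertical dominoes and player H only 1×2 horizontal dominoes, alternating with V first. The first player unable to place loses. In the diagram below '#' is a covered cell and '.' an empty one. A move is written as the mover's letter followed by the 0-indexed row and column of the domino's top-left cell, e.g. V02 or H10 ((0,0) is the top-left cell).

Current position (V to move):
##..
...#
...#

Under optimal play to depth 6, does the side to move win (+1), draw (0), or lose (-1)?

p1 V@[##../...#/...#]: V02[###./..##/...#]-1 V10[##../#..#/#..#]-1 V11[##../.#.#/.#.#]+1* V12[##../..##/..##]-1
p2 H@[##../.#.#/.#.#]: H02[####/.#.#/.#.#]-1*
p3 V@[####/.#.#/.#.#]: V10[####/##.#/##.#]+1* V12[####/.###/.###]+1
p4 H@[####/##.#/##.#] terminal -1; root [##../...#/...#] d6

value(##../...#/...#, V) = +1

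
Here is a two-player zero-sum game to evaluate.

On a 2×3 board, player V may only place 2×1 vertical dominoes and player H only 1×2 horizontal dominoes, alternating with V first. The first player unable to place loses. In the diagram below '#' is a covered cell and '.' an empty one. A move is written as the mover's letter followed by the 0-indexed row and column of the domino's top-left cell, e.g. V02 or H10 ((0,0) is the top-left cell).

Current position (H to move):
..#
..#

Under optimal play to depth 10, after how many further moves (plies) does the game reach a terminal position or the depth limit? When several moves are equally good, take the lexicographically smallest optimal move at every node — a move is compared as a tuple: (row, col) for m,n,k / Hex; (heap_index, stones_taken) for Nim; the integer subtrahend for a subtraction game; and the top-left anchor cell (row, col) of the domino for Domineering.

PV length from [..#/..#]: 1 ply

ply 1, H at ..#/..# | H00=+1→###/..#*; H10=+1→..#/###
ply 2: ###/..# is terminal -1 (V); from ..#/..# depth 10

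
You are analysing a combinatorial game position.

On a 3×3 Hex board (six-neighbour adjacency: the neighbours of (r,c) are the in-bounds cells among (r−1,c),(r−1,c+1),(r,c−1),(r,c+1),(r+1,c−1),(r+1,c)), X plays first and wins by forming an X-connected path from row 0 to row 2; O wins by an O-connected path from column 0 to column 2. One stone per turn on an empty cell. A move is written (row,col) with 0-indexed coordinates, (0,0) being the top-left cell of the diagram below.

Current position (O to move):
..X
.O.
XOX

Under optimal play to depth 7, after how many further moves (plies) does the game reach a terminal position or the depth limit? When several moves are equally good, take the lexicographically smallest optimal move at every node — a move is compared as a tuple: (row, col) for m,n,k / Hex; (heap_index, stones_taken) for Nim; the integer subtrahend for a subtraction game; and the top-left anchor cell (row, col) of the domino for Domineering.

[..X/.O./XOX] O move#1: (0,0):-1/O.X/.O./XOX*, (0,1):-1/.OX/.O./XOX, (1,0):-1/..X/OO./XOX, (1,2):-1/..X/.OO/XOX
[O.X/.O./XOX] X move#2: (0,1):+1/OXX/.O./XOX*, (1,0):+1/O.X/XO./XOX, (1,2):+1/O.X/.OX/XOX
[OXX/.O./XOX] O move#3: (1,0):-1/OXX/OO./XOX*, (1,2):-1/OXX/.OO/XOX
[OXX/OO./XOX] X move#4: (1,2):+1/OXX/OOX/XOX*
[OXX/OOX/XOX] end (terminal -1, O#5); searched ..X/.O./XOX to 7

PV length from [..X/.O./XOX]: 4 plies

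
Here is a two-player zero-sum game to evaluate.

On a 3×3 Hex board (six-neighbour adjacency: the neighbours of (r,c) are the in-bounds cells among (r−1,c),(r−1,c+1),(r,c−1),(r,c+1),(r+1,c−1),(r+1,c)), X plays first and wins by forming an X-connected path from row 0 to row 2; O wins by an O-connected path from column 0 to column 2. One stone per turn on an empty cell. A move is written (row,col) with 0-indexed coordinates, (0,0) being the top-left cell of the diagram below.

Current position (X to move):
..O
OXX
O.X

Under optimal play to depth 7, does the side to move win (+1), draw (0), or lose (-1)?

value(..O/OXX/O.X, X) = +1

p1 X@[..O/OXX/O.X]: (0,0)[X.O/OXX/O.X]-1 (0,1)[.XO/OXX/O.X]+1* (2,1)[..O/OXX/OXX]-1
p2 O@[.XO/OXX/O.X] terminal -1; root [..O/OXX/O.X] d7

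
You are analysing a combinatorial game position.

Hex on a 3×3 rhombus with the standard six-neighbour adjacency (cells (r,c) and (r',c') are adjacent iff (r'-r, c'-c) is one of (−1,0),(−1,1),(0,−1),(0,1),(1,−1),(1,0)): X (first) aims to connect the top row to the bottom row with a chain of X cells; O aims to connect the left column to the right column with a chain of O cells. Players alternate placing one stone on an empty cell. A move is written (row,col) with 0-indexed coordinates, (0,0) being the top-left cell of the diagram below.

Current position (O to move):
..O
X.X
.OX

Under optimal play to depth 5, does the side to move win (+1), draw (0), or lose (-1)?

value(..O/X.X/.OX, O) = -1

[..O/X.X/.OX] O move#1: (0,0):-1/O.O/X.X/.OX*, (0,1):-1/.OO/X.X/.OX, (1,1):-1/..O/XOX/.OX, (2,0):-1/..O/X.X/OOX
[O.O/X.X/.OX] X move#2: (0,1):+1/OXO/X.X/.OX*, (1,1):-1/O.O/XXX/.OX, (2,0):-1/O.O/X.X/XOX
[OXO/X.X/.OX] O move#3: (1,1):-1/OXO/XOX/.OX*, (2,0):-1/OXO/X.X/OOX
[OXO/XOX/.OX] X move#4: (2,0):+1/OXO/XOX/XOX*
[OXO/XOX/XOX] end (terminal -1, O#5); searched ..O/X.X/.OX to 5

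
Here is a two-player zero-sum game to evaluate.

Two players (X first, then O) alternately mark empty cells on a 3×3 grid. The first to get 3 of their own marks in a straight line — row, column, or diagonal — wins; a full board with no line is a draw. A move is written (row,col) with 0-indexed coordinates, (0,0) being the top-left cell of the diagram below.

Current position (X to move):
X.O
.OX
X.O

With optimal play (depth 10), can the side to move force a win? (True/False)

[X.O/.OX/X.O] X move#1: (0,1):+0/XXO/.OX/X.O, (1,0):+1/X.O/XOX/X.O*, (2,1):+0/X.O/.OX/XXO
[X.O/XOX/X.O] end (terminal -1, O#2); searched X.O/.OX/X.O to 10

X winning at [X.O/.OX/X.O]: True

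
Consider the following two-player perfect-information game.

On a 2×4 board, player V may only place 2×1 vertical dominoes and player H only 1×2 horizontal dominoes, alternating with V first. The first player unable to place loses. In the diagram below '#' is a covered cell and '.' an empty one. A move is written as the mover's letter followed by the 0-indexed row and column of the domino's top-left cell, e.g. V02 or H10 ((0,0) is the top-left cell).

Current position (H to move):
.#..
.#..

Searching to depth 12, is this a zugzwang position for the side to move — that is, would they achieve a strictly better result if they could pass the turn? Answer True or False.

zugzwang(.#../.#.., H) = False

[.#../.#..] H move#1: H02:+1/.###/.#..*, H12:+1/.#../.###
[.###/.#..] V move#2: V00:-1/####/##..*
[####/##..] H move#3: H12:+1/####/####*
[####/####] end (terminal -1, V#4); searched .#../.#.. to 12
suppose H passes — search the same position with V to move:
pass> [.#../.#..] V move#1: V00:-1/##../##.., V02:+1/.##./.##.*, V03:+1/.#.#/.#.#
pass> [.##./.##.] end (terminal -1, H#2); searched .#../.#.. to 12
for H: play +1, pass -1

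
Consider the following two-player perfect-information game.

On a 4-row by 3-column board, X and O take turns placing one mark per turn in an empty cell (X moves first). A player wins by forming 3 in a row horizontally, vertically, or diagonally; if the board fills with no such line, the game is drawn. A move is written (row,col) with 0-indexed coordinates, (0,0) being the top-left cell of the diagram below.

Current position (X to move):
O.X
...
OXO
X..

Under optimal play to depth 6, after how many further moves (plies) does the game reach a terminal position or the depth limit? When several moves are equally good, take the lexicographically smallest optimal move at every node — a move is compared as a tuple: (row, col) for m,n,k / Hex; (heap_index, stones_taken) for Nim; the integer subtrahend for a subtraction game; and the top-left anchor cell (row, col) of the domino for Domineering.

[O.X/.../OXO/X..] X move#1: (0,1):-1/OXX/.../OXO/X.., (1,0):-1/O.X/X../OXO/X.., (1,1):-1/O.X/.X./OXO/X.., (1,2):+1/O.X/..X/OXO/X..*, (3,1):-1/O.X/.../OXO/XX., (3,2):-1/O.X/.../OXO/X.X
[O.X/..X/OXO/X..] end (terminal -1, O#2); searched O.X/.../OXO/X.. to 6

PV length from [O.X/.../OXO/X..]: 1 ply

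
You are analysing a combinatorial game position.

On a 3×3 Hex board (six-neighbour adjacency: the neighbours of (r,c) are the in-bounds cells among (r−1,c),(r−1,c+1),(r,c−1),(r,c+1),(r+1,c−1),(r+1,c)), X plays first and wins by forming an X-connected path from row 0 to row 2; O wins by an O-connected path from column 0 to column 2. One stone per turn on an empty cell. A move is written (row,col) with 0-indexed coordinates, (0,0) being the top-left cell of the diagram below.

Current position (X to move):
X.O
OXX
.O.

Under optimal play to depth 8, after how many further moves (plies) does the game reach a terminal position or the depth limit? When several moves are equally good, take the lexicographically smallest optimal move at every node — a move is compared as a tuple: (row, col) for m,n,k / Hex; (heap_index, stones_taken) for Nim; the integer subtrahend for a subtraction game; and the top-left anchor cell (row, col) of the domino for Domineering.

ply 1, X at X.O/OXX/.O. | (0,1)=+1→XXO/OXX/.O.*; (2,0)=-1→X.O/OXX/XO.; (2,2)=-1→X.O/OXX/.OX
ply 2, O at XXO/OXX/.O. | (2,0)=-1→XXO/OXX/OO.*; (2,2)=-1→XXO/OXX/.OO
ply 3, X at XXO/OXX/OO. | (2,2)=+1→XXO/OXX/OOX*
ply 4: XXO/OXX/OOX is terminal -1 (O); from X.O/OXX/.O. depth 8

PV length from [X.O/OXX/.O.]: 3 plies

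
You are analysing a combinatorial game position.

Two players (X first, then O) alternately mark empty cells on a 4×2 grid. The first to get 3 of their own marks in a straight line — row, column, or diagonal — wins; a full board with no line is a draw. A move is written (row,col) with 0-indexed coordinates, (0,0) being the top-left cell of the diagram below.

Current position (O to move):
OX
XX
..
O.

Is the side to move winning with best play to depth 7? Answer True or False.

O winning at [OX/XX/../O.]: False

[OX/XX/../O.] O move#1: (2,0):-1/OX/XX/O./O., (2,1):+0/OX/XX/.O/O.*, (3,1):-1/OX/XX/../OO
[OX/XX/.O/O.] X move#2: (2,0):+0/OX/XX/XO/O.*, (3,1):+0/OX/XX/.O/OX
[OX/XX/XO/O.] O move#3: (3,1):+0/OX/XX/XO/OO*
[OX/XX/XO/OO] end (terminal +0, X#4); searched OX/XX/../O. to 7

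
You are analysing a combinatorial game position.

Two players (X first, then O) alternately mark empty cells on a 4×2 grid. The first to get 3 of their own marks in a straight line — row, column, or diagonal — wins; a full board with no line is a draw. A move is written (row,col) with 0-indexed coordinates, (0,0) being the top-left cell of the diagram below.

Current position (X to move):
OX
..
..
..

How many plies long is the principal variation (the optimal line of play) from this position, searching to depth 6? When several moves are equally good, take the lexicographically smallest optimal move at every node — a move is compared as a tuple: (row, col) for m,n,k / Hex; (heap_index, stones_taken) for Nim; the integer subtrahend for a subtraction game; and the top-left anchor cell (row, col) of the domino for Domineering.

p1 X@[OX/../../..]: (1,0)[OX/X./../..]+0* (1,1)[OX/.X/../..]+0 (2,0)[OX/../X./..]+0 (2,1)[OX/../.X/..]+0 (3,0)[OX/../../X.]+0 (3,1)[OX/../../.X]+0
p2 O@[OX/X./../..]: (1,1)[OX/XO/../..]+0* (2,0)[OX/X./O./..]+0 (2,1)[OX/X./.O/..]+0 (3,0)[OX/X./../O.]+0 (3,1)[OX/X./../.O]+0
p3 X@[OX/XO/../..]: (2,0)[OX/XO/X./..]+0* (2,1)[OX/XO/.X/..]+0 (3,0)[OX/XO/../X.]+0 (3,1)[OX/XO/../.X]+0
p4 O@[OX/XO/X./..]: (2,1)[OX/XO/XO/..]-1 (3,0)[OX/XO/X./O.]+0* (3,1)[OX/XO/X./.O]-1
p5 X@[OX/XO/X./O.]: (2,1)[OX/XO/XX/O.]+0* (3,1)[OX/XO/X./OX]+0
p6 O@[OX/XO/XX/O.]: (3,1)[OX/XO/XX/OO]+0*
p7 X@[OX/XO/XX/OO] terminal +0; root [OX/../../..] d6

PV length from [OX/../../..]: 6 plies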